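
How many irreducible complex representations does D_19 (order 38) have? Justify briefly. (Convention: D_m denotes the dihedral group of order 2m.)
11

Explanation: The number of irreducible complex representations of a finite group equals its number of conjugacy classes. D_19 has 11 conjugacy classes ((n+3)/2 for n odd), so D_19 (order 38) has exactly 11 irreducible complex representations.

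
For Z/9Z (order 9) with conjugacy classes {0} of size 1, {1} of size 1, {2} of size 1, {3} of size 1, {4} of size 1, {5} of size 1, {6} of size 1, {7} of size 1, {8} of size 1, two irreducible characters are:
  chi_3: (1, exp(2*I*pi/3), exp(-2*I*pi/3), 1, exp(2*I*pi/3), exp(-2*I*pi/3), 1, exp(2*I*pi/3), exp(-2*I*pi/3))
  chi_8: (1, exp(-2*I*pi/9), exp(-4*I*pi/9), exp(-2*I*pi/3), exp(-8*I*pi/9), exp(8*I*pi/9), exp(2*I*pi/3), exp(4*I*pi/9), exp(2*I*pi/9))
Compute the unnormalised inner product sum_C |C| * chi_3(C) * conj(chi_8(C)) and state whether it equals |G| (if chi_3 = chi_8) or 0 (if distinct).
Sum = 0; so <chi_3, chi_8> = 0 (distinct irreducibles are orthogonal).

Why: Compute term by term over conjugacy classes (|C| * chi_3(C) * conj(chi_8(C))):
  1*(1)*conj(1) + 1*(exp(2*I*pi/3))*conj(exp(-2*I*pi/9)) + 1*(exp(-2*I*pi/3))*conj(exp(-4*I*pi/9)) + 1*(1)*conj(exp(-2*I*pi/3)) + 1*(exp(2*I*pi/3))*conj(exp(-8*I*pi/9)) + 1*(exp(-2*I*pi/3))*conj(exp(8*I*pi/9)) + 1*(1)*conj(exp(2*I*pi/3)) + 1*(exp(2*I*pi/3))*conj(exp(4*I*pi/9)) + 1*(exp(-2*I*pi/3))*conj(exp(2*I*pi/9))
  = (1) + (exp(8*I*pi/9)) + (exp(-2*I*pi/9)) + (exp(2*I*pi/3)) + (exp(-4*I*pi/9)) + (exp(4*I*pi/9)) + (exp(-2*I*pi/3)) + (exp(2*I*pi/9)) + (exp(-8*I*pi/9))
  = 0.
(Exp terms are combined using exp(i*s)*conj(exp(i*t)) = exp(i*(s-t)), and sums of them are collapsed using the identity that for every m > 1 the m distinct m-th roots of unity sum to 0, e.g. 1 + exp(2*I*pi/3) + exp(-2*I*pi/3) = 0.)
Dividing by |G| = 9 gives 0/9 = 0, matching the row-orthogonality relation <chi_3, chi_8> = [chi_3 = chi_8].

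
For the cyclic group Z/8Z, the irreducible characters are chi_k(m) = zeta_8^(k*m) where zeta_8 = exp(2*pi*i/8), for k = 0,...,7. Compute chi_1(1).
chi_1(1) = zeta_8^1 = exp(I*pi/4)

Reasoning: chi_1(1) = zeta_8^(1*1) = zeta_8^1. Since zeta_8^8 = 1, this equals zeta_8^1 = exp(2*pi*i*1/8) = exp(I*pi/4).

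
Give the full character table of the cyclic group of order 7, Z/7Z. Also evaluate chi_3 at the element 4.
Character table of Z/7Z (irreps indexed chi_0,...,chi_6 with chi_k(m) = zeta_7^(k*m), zeta_7 = exp(2*pi*i/7)):
  irrep \ class  {0} (size 1)  {1} (size 1)    {2} (size 1)    {3} (size 1)    {4} (size 1)    {5} (size 1)    {6} (size 1)  
  chi_0          1             1               1               1               1               1               1             
  chi_1          1             exp(2*I*pi/7)   exp(4*I*pi/7)   exp(6*I*pi/7)   exp(-6*I*pi/7)  exp(-4*I*pi/7)  exp(-2*I*pi/7)
  chi_2          1             exp(4*I*pi/7)   exp(-6*I*pi/7)  exp(-2*I*pi/7)  exp(2*I*pi/7)   exp(6*I*pi/7)   exp(-4*I*pi/7)
  chi_3          1             exp(6*I*pi/7)   exp(-2*I*pi/7)  exp(4*I*pi/7)   exp(-4*I*pi/7)  exp(2*I*pi/7)   exp(-6*I*pi/7)
  chi_4          1             exp(-6*I*pi/7)  exp(2*I*pi/7)   exp(-4*I*pi/7)  exp(4*I*pi/7)   exp(-2*I*pi/7)  exp(6*I*pi/7) 
  chi_5          1             exp(-4*I*pi/7)  exp(6*I*pi/7)   exp(2*I*pi/7)   exp(-2*I*pi/7)  exp(-6*I*pi/7)  exp(4*I*pi/7) 
  chi_6          1             exp(-2*I*pi/7)  exp(-4*I*pi/7)  exp(-6*I*pi/7)  exp(6*I*pi/7)   exp(4*I*pi/7)   exp(2*I*pi/7) 

Spot check: chi_3(4) = zeta_7^(3*4) = zeta_7^12 = exp(-4*I*pi/7).

Explanation: Z/7Z is abelian, so all 7 irreducible complex representations are 1-dimensional. They are given by chi_k(m) = zeta_7^(k*m) for k = 0,...,6. Row orthogonality: sum_m chi_k(m) conj(chi_l(m)) = 7 * [k = l].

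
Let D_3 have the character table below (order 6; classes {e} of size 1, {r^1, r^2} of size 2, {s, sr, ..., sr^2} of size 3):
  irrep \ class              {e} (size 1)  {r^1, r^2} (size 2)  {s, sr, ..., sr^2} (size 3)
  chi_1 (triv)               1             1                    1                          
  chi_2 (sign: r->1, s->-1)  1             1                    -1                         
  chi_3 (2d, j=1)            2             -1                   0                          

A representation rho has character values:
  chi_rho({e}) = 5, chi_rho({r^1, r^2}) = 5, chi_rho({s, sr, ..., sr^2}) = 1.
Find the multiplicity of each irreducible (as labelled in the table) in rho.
Multiplicities: chi_1: 3, chi_2: 2, chi_3: 0.

Argument: Use <chi_rho, chi> = (1/|G|) sum_C |C| * chi_rho(C) * conj(chi(C)) with |G| = 6 for each irreducible chi in the table:
  <chi_rho, chi_1> = (1/6)[1*(5)*conj(1) + 2*(5)*conj(1) + 3*(1)*conj(1)]
      = (1/6)[(5) + (10) + (3)] = 18/6 = 3
  <chi_rho, chi_2> = (1/6)[1*(5)*conj(1) + 2*(5)*conj(1) + 3*(1)*conj(-1)]
      = (1/6)[(5) + (10) + (-3)] = 12/6 = 2
  <chi_rho, chi_3> = (1/6)[1*(5)*conj(2) + 2*(5)*conj(-1) + 3*(1)*conj(0)]
      = (1/6)[(10) + (-10) + (0)] = 0/6 = 0
Dimension check: dim(rho) = sum (mult * dim) = 3*1 + 2*1 + 0*2 = 5 = chi_rho(e) = 5.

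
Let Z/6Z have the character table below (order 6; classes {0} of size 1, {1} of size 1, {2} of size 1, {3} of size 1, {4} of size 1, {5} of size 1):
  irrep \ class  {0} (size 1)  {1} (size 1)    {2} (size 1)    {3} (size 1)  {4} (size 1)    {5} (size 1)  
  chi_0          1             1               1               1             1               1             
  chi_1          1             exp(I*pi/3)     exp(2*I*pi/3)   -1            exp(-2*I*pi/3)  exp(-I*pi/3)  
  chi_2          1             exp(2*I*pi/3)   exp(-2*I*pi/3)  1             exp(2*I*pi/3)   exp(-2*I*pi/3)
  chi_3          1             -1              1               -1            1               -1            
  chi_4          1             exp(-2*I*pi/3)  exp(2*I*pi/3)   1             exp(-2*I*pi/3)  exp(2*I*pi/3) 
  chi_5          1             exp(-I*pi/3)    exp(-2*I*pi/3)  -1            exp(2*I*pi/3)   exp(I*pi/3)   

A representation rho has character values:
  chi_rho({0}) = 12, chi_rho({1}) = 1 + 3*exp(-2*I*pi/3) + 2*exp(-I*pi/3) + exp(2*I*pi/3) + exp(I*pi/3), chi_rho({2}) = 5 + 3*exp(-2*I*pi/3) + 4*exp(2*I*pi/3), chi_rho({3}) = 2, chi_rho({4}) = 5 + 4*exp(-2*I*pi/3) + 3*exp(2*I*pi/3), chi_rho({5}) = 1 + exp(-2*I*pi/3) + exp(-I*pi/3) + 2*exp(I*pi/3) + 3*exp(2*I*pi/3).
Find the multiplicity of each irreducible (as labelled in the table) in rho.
Multiplicities: chi_0: 3, chi_1: 1, chi_2: 1, chi_3: 2, chi_4: 3, chi_5: 2.

Why: Use <chi_rho, chi> = (1/|G|) sum_C |C| * chi_rho(C) * conj(chi(C)) with |G| = 6 for each irreducible chi in the table:
  <chi_rho, chi_0> = (1/6)[1*(12)*conj(1) + 1*(1 + 3*exp(-2*I*pi/3) + 2*exp(-I*pi/3) + exp(2*I*pi/3) + exp(I*pi/3))*conj(1) + 1*(5 + 3*exp(-2*I*pi/3) + 4*exp(2*I*pi/3))*conj(1) + 1*(2)*conj(1) + 1*(5 + 4*exp(-2*I*pi/3) + 3*exp(2*I*pi/3))*conj(1) + 1*(1 + exp(-2*I*pi/3) + exp(-I*pi/3) + 2*exp(I*pi/3) + 3*exp(2*I*pi/3))*conj(1)]
      = (1/6)[(12) + (1 + 3*exp(-2*I*pi/3) + 2*exp(-I*pi/3) + exp(2*I*pi/3) + exp(I*pi/3)) + (5 + 3*exp(-2*I*pi/3) + 4*exp(2*I*pi/3)) + (2) + (5 + 4*exp(-2*I*pi/3) + 3*exp(2*I*pi/3)) + (1 + exp(-2*I*pi/3) + exp(-I*pi/3) + 2*exp(I*pi/3) + 3*exp(2*I*pi/3))] = 18/6 = 3
  <chi_rho, chi_1> = (1/6)[1*(12)*conj(1) + 1*(1 + 3*exp(-2*I*pi/3) + 2*exp(-I*pi/3) + exp(2*I*pi/3) + exp(I*pi/3))*conj(exp(I*pi/3)) + 1*(5 + 3*exp(-2*I*pi/3) + 4*exp(2*I*pi/3))*conj(exp(2*I*pi/3)) + 1*(2)*conj(-1) + 1*(5 + 4*exp(-2*I*pi/3) + 3*exp(2*I*pi/3))*conj(exp(-2*I*pi/3)) + 1*(1 + exp(-2*I*pi/3) + exp(-I*pi/3) + 2*exp(I*pi/3) + 3*exp(2*I*pi/3))*conj(exp(-I*pi/3))]
      = (1/6)[(12) + (-2 + 2*exp(-2*I*pi/3) + exp(-I*pi/3) + exp(I*pi/3)) + (4 + 5*exp(-2*I*pi/3) + 3*exp(2*I*pi/3)) + (-2) + (4 + 3*exp(-2*I*pi/3) + 5*exp(2*I*pi/3)) + (-2 + exp(-I*pi/3) + exp(I*pi/3) + 2*exp(2*I*pi/3))] = 6/6 = 1
  <chi_rho, chi_2> = (1/6)[1*(12)*conj(1) + 1*(1 + 3*exp(-2*I*pi/3) + 2*exp(-I*pi/3) + exp(2*I*pi/3) + exp(I*pi/3))*conj(exp(2*I*pi/3)) + 1*(5 + 3*exp(-2*I*pi/3) + 4*exp(2*I*pi/3))*conj(exp(-2*I*pi/3)) + 1*(2)*conj(1) + 1*(5 + 4*exp(-2*I*pi/3) + 3*exp(2*I*pi/3))*conj(exp(2*I*pi/3)) + 1*(1 + exp(-2*I*pi/3) + exp(-I*pi/3) + 2*exp(I*pi/3) + 3*exp(2*I*pi/3))*conj(exp(-2*I*pi/3))]
      = (1/6)[(12) + (-1 + exp(-2*I*pi/3) + exp(-I*pi/3) + 3*exp(2*I*pi/3)) + (3 + 4*exp(-2*I*pi/3) + 5*exp(2*I*pi/3)) + (2) + (3 + 5*exp(-2*I*pi/3) + 4*exp(2*I*pi/3)) + (-1 + 3*exp(-2*I*pi/3) + exp(2*I*pi/3) + exp(I*pi/3))] = 6/6 = 1
  <chi_rho, chi_3> = (1/6)[1*(12)*conj(1) + 1*(1 + 3*exp(-2*I*pi/3) + 2*exp(-I*pi/3) + exp(2*I*pi/3) + exp(I*pi/3))*conj(-1) + 1*(5 + 3*exp(-2*I*pi/3) + 4*exp(2*I*pi/3))*conj(1) + 1*(2)*conj(-1) + 1*(5 + 4*exp(-2*I*pi/3) + 3*exp(2*I*pi/3))*conj(1) + 1*(1 + exp(-2*I*pi/3) + exp(-I*pi/3) + 2*exp(I*pi/3) + 3*exp(2*I*pi/3))*conj(-1)]
      = (1/6)[(12) + (-1 - exp(I*pi/3) - exp(2*I*pi/3) - 2*exp(-I*pi/3) - 3*exp(-2*I*pi/3)) + (5 + 3*exp(-2*I*pi/3) + 4*exp(2*I*pi/3)) + (-2) + (5 + 4*exp(-2*I*pi/3) + 3*exp(2*I*pi/3)) + (-1 - 3*exp(2*I*pi/3) - 2*exp(I*pi/3) - exp(-I*pi/3) - exp(-2*I*pi/3))] = 12/6 = 2
  <chi_rho, chi_4> = (1/6)[1*(12)*conj(1) + 1*(1 + 3*exp(-2*I*pi/3) + 2*exp(-I*pi/3) + exp(2*I*pi/3) + exp(I*pi/3))*conj(exp(-2*I*pi/3)) + 1*(5 + 3*exp(-2*I*pi/3) + 4*exp(2*I*pi/3))*conj(exp(2*I*pi/3)) + 1*(2)*conj(1) + 1*(5 + 4*exp(-2*I*pi/3) + 3*exp(2*I*pi/3))*conj(exp(-2*I*pi/3)) + 1*(1 + exp(-2*I*pi/3) + exp(-I*pi/3) + 2*exp(I*pi/3) + 3*exp(2*I*pi/3))*conj(exp(2*I*pi/3))]
      = (1/6)[(12) + (2 + exp(-2*I*pi/3) + exp(2*I*pi/3) + 2*exp(I*pi/3)) + (4 + 5*exp(-2*I*pi/3) + 3*exp(2*I*pi/3)) + (2) + (4 + 3*exp(-2*I*pi/3) + 5*exp(2*I*pi/3)) + (2 + 2*exp(-I*pi/3) + exp(-2*I*pi/3) + exp(2*I*pi/3))] = 18/6 = 3
  <chi_rho, chi_5> = (1/6)[1*(12)*conj(1) + 1*(1 + 3*exp(-2*I*pi/3) + 2*exp(-I*pi/3) + exp(2*I*pi/3) + exp(I*pi/3))*conj(exp(-I*pi/3)) + 1*(5 + 3*exp(-2*I*pi/3) + 4*exp(2*I*pi/3))*conj(exp(-2*I*pi/3)) + 1*(2)*conj(-1) + 1*(5 + 4*exp(-2*I*pi/3) + 3*exp(2*I*pi/3))*conj(exp(2*I*pi/3)) + 1*(1 + exp(-2*I*pi/3) + exp(-I*pi/3) + 2*exp(I*pi/3) + 3*exp(2*I*pi/3))*conj(exp(I*pi/3))]
      = (1/6)[(12) + (1 + 3*exp(-I*pi/3) + exp(2*I*pi/3) + exp(I*pi/3)) + (3 + 4*exp(-2*I*pi/3) + 5*exp(2*I*pi/3)) + (-2) + (3 + 5*exp(-2*I*pi/3) + 4*exp(2*I*pi/3)) + (1 + exp(-2*I*pi/3) + exp(-I*pi/3) + 3*exp(I*pi/3))] = 12/6 = 2
(Exp terms are combined using exp(i*s)*conj(exp(i*t)) = exp(i*(s-t)), and sums of them are collapsed using the identity that for every m > 1 the m distinct m-th roots of unity sum to 0, e.g. 1 + exp(2*I*pi/3) + exp(-2*I*pi/3) = 0.)
Dimension check: dim(rho) = sum (mult * dim) = 3*1 + 1*1 + 1*1 + 2*1 + 3*1 + 2*1 = 12 = chi_rho(e) = 12.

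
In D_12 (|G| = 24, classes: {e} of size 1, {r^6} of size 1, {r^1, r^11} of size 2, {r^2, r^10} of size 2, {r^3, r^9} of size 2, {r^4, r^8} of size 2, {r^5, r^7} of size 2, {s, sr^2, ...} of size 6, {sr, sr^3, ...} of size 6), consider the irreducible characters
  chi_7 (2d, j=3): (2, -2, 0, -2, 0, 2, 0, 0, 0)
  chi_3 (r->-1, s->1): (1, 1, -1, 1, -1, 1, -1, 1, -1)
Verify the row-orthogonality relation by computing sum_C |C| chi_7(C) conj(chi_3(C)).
Sum = 0; so <chi_7, chi_3> = 0 (distinct irreducibles are orthogonal).

Compute term by term over conjugacy classes (|C| * chi_7(C) * conj(chi_3(C))):
  1*(2)*conj(1) + 1*(-2)*conj(1) + 2*(0)*conj(-1) + 2*(-2)*conj(1) + 2*(0)*conj(-1) + 2*(2)*conj(1) + 2*(0)*conj(-1) + 6*(0)*conj(1) + 6*(0)*conj(-1)
  = (2) + (-2) + (0) + (-4) + (0) + (4) + (0) + (0) + (0)
  = 0.
Dividing by |G| = 24 gives 0/24 = 0, matching the row-orthogonality relation <chi_7, chi_3> = [chi_7 = chi_3].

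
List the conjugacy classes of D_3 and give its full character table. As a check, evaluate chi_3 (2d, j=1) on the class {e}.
Conjugacy classes: {e} of size 1, {r^1, r^2} of size 2, {s, sr, ..., sr^2} of size 3.
Character table:
  irrep \ class              {e} (size 1)  {r^1, r^2} (size 2)  {s, sr, ..., sr^2} (size 3)
  chi_1 (triv)               1             1                    1                          
  chi_2 (sign: r->1, s->-1)  1             1                    -1                         
  chi_3 (2d, j=1)            2             -1                   0                          

Spot check: chi_3 (2d, j=1) on {e} = 2.

Derivation: D_3 has order 2*3 = 6 with 3 conjugacy classes, hence 3 irreducibles. Sum of squared dims 1 + 1 + 4 = 6 = |G|. Linear characters come from the abelianisation; the 2-dimensional irreps have character r^k -> 2*cos(2*pi*j*k/3), reflections -> 0.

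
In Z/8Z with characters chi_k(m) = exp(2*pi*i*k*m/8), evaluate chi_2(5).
chi_2(5) = zeta_8^10 = I

Justification: chi_2(5) = zeta_8^(2*5) = zeta_8^10. Since zeta_8^8 = 1, this equals zeta_8^2 = exp(2*pi*i*2/8) = I.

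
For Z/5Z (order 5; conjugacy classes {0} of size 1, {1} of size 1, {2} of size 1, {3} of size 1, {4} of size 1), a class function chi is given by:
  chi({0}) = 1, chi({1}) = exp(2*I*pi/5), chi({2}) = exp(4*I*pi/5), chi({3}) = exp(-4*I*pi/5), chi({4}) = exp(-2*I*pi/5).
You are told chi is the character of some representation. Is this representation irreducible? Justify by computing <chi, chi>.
Irreducible: <chi, chi> = 1.

Justification: <chi, chi> = (1/|G|) sum_C |C| * |chi(C)|^2 = (1/5)[1*|1|^2 + 1*|exp(2*I*pi/5)|^2 + 1*|exp(4*I*pi/5)|^2 + 1*|exp(-4*I*pi/5)|^2 + 1*|exp(-2*I*pi/5)|^2]
  = (1/5)[(1) + (1) + (1) + (1) + (1)] = 5/5 = 1.
(Exp terms are combined using exp(i*s)*conj(exp(i*t)) = exp(i*(s-t)), and sums of them are collapsed using the identity that for every m > 1 the m distinct m-th roots of unity sum to 0, e.g. 1 + exp(2*I*pi/3) + exp(-2*I*pi/3) = 0.)
A character is irreducible iff <chi, chi> = 1, so this representation is irreducible.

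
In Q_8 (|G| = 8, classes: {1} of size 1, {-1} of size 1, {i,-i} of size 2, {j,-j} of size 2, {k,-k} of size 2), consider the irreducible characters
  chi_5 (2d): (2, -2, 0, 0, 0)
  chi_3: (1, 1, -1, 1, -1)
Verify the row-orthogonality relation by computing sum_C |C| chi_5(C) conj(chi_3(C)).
Sum = 0; so <chi_5, chi_3> = 0 (distinct irreducibles are orthogonal).

Explanation: Compute term by term over conjugacy classes (|C| * chi_5(C) * conj(chi_3(C))):
  1*(2)*conj(1) + 1*(-2)*conj(1) + 2*(0)*conj(-1) + 2*(0)*conj(1) + 2*(0)*conj(-1)
  = (2) + (-2) + (0) + (0) + (0)
  = 0.
Dividing by |G| = 8 gives 0/8 = 0, matching the row-orthogonality relation <chi_5, chi_3> = [chi_5 = chi_3].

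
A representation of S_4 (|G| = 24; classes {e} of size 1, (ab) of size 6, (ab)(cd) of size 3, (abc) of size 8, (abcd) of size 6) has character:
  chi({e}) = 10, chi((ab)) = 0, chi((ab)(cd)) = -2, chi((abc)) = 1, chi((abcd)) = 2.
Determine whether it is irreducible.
Not irreducible (reducible): <chi, chi> = 6 > 1.

Justification: <chi, chi> = (1/|G|) sum_C |C| * |chi(C)|^2 = (1/24)[1*|10|^2 + 6*|0|^2 + 3*|-2|^2 + 8*|1|^2 + 6*|2|^2]
  = (1/24)[(100) + (0) + (12) + (8) + (24)] = 144/24 = 6.
A character is irreducible iff <chi, chi> = 1, so this representation is reducible.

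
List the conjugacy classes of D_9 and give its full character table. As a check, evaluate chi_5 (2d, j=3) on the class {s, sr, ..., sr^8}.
Conjugacy classes: {e} of size 1, {r^1, r^8} of size 2, {r^2, r^7} of size 2, {r^3, r^6} of size 2, {r^4, r^5} of size 2, {s, sr, ..., sr^8} of size 9.
Character table:
  irrep \ class              {e} (size 1)  {r^1, r^8} (size 2)  {r^2, r^7} (size 2)  {r^3, r^6} (size 2)  {r^4, r^5} (size 2)  {s, sr, ..., sr^8} (size 9)
  chi_1 (triv)               1             1                    1                    1                    1                    1                          
  chi_2 (sign: r->1, s->-1)  1             1                    1                    1                    1                    -1                         
  chi_3 (2d, j=1)            2             2*cos(2*pi/9)        2*cos(4*pi/9)        -1                   -2*cos(pi/9)         0                          
  chi_4 (2d, j=2)            2             2*cos(4*pi/9)        -2*cos(pi/9)         -1                   2*cos(2*pi/9)        0                          
  chi_5 (2d, j=3)            2             -1                   -1                   2                    -1                   0                          
  chi_6 (2d, j=4)            2             -2*cos(pi/9)         2*cos(2*pi/9)        -1                   2*cos(4*pi/9)        0                          

Spot check: chi_5 (2d, j=3) on {s, sr, ..., sr^8} = 0.

Derivation: D_9 has order 2*9 = 18 with 6 conjugacy classes, hence 6 irreducibles. Sum of squared dims 1 + 1 + 4 + 4 + 4 + 4 = 18 = |G|. Linear characters come from the abelianisation; the 2-dimensional irreps have character r^k -> 2*cos(2*pi*j*k/9), reflections -> 0.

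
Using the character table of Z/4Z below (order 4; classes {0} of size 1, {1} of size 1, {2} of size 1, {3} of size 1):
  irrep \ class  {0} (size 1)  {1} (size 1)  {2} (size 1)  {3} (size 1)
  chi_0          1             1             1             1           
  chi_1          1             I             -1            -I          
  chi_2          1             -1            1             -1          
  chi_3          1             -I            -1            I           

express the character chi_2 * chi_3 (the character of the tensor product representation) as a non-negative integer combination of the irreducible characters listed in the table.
chi_2 tensor chi_3 = chi_1 (all other irreducibles have multiplicity 0).

Proof sketch: The character of a tensor product is the pointwise product (chi_2 * chi_3)(C) = chi_2(C) * chi_3(C):
  {0}: (1)*(1), {1}: (-1)*(-I), {2}: (1)*(-1), {3}: (-1)*(I)
so (chi_2 * chi_3) takes values
  {0} -> 1, {1} -> I, {2} -> -1, {3} -> -I.
Now take the inner product of this character with each irreducible chi from the table, <chi_2*chi_3, chi> = (1/4) sum_C |C| (chi_2*chi_3)(C) conj(chi(C)):
  <chi_2*chi_3, chi_0> = (1/4)[1*(1)*conj(1) + 1*(I)*conj(1) + 1*(-1)*conj(1) + 1*(-I)*conj(1)]
      = (1/4)[(1) + (I) + (-1) + (-I)] = 0/4 = 0
  <chi_2*chi_3, chi_1> = (1/4)[1*(1)*conj(1) + 1*(I)*conj(I) + 1*(-1)*conj(-1) + 1*(-I)*conj(-I)]
      = (1/4)[(1) + (1) + (1) + (1)] = 4/4 = 1
  <chi_2*chi_3, chi_2> = (1/4)[1*(1)*conj(1) + 1*(I)*conj(-1) + 1*(-1)*conj(1) + 1*(-I)*conj(-1)]
      = (1/4)[(1) + (-I) + (-1) + (I)] = 0/4 = 0
  <chi_2*chi_3, chi_3> = (1/4)[1*(1)*conj(1) + 1*(I)*conj(-I) + 1*(-1)*conj(-1) + 1*(-I)*conj(I)]
      = (1/4)[(1) + (-1) + (1) + (-1)] = 0/4 = 0
(Exp terms are combined using exp(i*s)*conj(exp(i*t)) = exp(i*(s-t)), and sums of them are collapsed using the identity that for every m > 1 the m distinct m-th roots of unity sum to 0, e.g. 1 + exp(2*I*pi/3) + exp(-2*I*pi/3) = 0.)
Hence the multiplicities are chi_1: 1. Dimension check: dim(chi_2)*dim(chi_3) = 1*1 = 1 and sum (mult * dim) = 1*1 = 1.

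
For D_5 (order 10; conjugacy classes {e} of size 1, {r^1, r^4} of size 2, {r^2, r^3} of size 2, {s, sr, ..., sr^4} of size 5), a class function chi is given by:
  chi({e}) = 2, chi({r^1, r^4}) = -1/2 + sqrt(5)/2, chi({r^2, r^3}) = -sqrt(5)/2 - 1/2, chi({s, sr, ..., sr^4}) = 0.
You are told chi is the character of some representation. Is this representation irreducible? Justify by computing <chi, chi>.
Irreducible: <chi, chi> = 1.

Details: <chi, chi> = (1/|G|) sum_C |C| * |chi(C)|^2 = (1/10)[1*|2|^2 + 2*|-1/2 + sqrt(5)/2|^2 + 2*|-sqrt(5)/2 - 1/2|^2 + 5*|0|^2]
  = (1/10)[(4) + (3 - sqrt(5)) + (sqrt(5) + 3) + (0)] = 10/10 = 1.
A character is irreducible iff <chi, chi> = 1, so this representation is irreducible.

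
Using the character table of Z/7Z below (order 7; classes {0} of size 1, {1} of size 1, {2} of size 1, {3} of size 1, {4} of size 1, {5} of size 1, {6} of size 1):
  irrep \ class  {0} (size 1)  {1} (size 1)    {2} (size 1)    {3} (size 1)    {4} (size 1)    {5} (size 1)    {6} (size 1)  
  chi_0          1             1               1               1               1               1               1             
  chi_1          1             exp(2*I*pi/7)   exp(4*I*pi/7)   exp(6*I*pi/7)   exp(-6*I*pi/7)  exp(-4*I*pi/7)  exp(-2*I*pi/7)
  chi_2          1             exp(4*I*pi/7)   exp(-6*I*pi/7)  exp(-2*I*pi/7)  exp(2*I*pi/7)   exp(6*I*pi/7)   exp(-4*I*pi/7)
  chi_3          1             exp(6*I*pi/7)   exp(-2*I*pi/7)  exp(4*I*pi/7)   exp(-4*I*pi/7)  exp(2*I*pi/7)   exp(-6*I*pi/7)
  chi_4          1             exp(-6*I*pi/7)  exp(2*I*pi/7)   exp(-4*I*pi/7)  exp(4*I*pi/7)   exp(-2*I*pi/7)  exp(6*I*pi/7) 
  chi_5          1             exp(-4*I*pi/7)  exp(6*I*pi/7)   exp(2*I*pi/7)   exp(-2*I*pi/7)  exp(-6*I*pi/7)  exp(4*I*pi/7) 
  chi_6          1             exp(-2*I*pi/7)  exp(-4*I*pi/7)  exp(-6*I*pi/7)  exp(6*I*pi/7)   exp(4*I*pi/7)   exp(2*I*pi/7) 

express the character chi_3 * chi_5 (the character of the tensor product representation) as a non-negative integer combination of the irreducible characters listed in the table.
chi_3 tensor chi_5 = chi_1 (all other irreducibles have multiplicity 0).

Solution. The character of a tensor product is the pointwise product (chi_3 * chi_5)(C) = chi_3(C) * chi_5(C):
  {0}: (1)*(1), {1}: (exp(6*I*pi/7))*(exp(-4*I*pi/7)), {2}: (exp(-2*I*pi/7))*(exp(6*I*pi/7)), {3}: (exp(4*I*pi/7))*(exp(2*I*pi/7)), {4}: (exp(-4*I*pi/7))*(exp(-2*I*pi/7)), {5}: (exp(2*I*pi/7))*(exp(-6*I*pi/7)), {6}: (exp(-6*I*pi/7))*(exp(4*I*pi/7))
so (chi_3 * chi_5) takes values
  {0} -> 1, {1} -> exp(2*I*pi/7), {2} -> exp(4*I*pi/7), {3} -> exp(6*I*pi/7), {4} -> exp(-6*I*pi/7), {5} -> exp(-4*I*pi/7), {6} -> exp(-2*I*pi/7).
Now take the inner product of this character with each irreducible chi from the table, <chi_3*chi_5, chi> = (1/7) sum_C |C| (chi_3*chi_5)(C) conj(chi(C)):
  <chi_3*chi_5, chi_0> = (1/7)[1*(1)*conj(1) + 1*(exp(2*I*pi/7))*conj(1) + 1*(exp(4*I*pi/7))*conj(1) + 1*(exp(6*I*pi/7))*conj(1) + 1*(exp(-6*I*pi/7))*conj(1) + 1*(exp(-4*I*pi/7))*conj(1) + 1*(exp(-2*I*pi/7))*conj(1)]
      = (1/7)[(1) + (exp(2*I*pi/7)) + (exp(4*I*pi/7)) + (exp(6*I*pi/7)) + (exp(-6*I*pi/7)) + (exp(-4*I*pi/7)) + (exp(-2*I*pi/7))] = 0/7 = 0
  <chi_3*chi_5, chi_1> = (1/7)[1*(1)*conj(1) + 1*(exp(2*I*pi/7))*conj(exp(2*I*pi/7)) + 1*(exp(4*I*pi/7))*conj(exp(4*I*pi/7)) + 1*(exp(6*I*pi/7))*conj(exp(6*I*pi/7)) + 1*(exp(-6*I*pi/7))*conj(exp(-6*I*pi/7)) + 1*(exp(-4*I*pi/7))*conj(exp(-4*I*pi/7)) + 1*(exp(-2*I*pi/7))*conj(exp(-2*I*pi/7))]
      = (1/7)[(1) + (1) + (1) + (1) + (1) + (1) + (1)] = 7/7 = 1
  <chi_3*chi_5, chi_2> = (1/7)[1*(1)*conj(1) + 1*(exp(2*I*pi/7))*conj(exp(4*I*pi/7)) + 1*(exp(4*I*pi/7))*conj(exp(-6*I*pi/7)) + 1*(exp(6*I*pi/7))*conj(exp(-2*I*pi/7)) + 1*(exp(-6*I*pi/7))*conj(exp(2*I*pi/7)) + 1*(exp(-4*I*pi/7))*conj(exp(6*I*pi/7)) + 1*(exp(-2*I*pi/7))*conj(exp(-4*I*pi/7))]
      = (1/7)[(1) + (exp(-2*I*pi/7)) + (exp(-4*I*pi/7)) + (exp(-6*I*pi/7)) + (exp(6*I*pi/7)) + (exp(4*I*pi/7)) + (exp(2*I*pi/7))] = 0/7 = 0
  <chi_3*chi_5, chi_3> = (1/7)[1*(1)*conj(1) + 1*(exp(2*I*pi/7))*conj(exp(6*I*pi/7)) + 1*(exp(4*I*pi/7))*conj(exp(-2*I*pi/7)) + 1*(exp(6*I*pi/7))*conj(exp(4*I*pi/7)) + 1*(exp(-6*I*pi/7))*conj(exp(-4*I*pi/7)) + 1*(exp(-4*I*pi/7))*conj(exp(2*I*pi/7)) + 1*(exp(-2*I*pi/7))*conj(exp(-6*I*pi/7))]
      = (1/7)[(1) + (exp(-4*I*pi/7)) + (exp(6*I*pi/7)) + (exp(2*I*pi/7)) + (exp(-2*I*pi/7)) + (exp(-6*I*pi/7)) + (exp(4*I*pi/7))] = 0/7 = 0
  <chi_3*chi_5, chi_4> = (1/7)[1*(1)*conj(1) + 1*(exp(2*I*pi/7))*conj(exp(-6*I*pi/7)) + 1*(exp(4*I*pi/7))*conj(exp(2*I*pi/7)) + 1*(exp(6*I*pi/7))*conj(exp(-4*I*pi/7)) + 1*(exp(-6*I*pi/7))*conj(exp(4*I*pi/7)) + 1*(exp(-4*I*pi/7))*conj(exp(-2*I*pi/7)) + 1*(exp(-2*I*pi/7))*conj(exp(6*I*pi/7))]
      = (1/7)[(1) + (exp(-6*I*pi/7)) + (exp(2*I*pi/7)) + (exp(-4*I*pi/7)) + (exp(4*I*pi/7)) + (exp(-2*I*pi/7)) + (exp(6*I*pi/7))] = 0/7 = 0
  <chi_3*chi_5, chi_5> = (1/7)[1*(1)*conj(1) + 1*(exp(2*I*pi/7))*conj(exp(-4*I*pi/7)) + 1*(exp(4*I*pi/7))*conj(exp(6*I*pi/7)) + 1*(exp(6*I*pi/7))*conj(exp(2*I*pi/7)) + 1*(exp(-6*I*pi/7))*conj(exp(-2*I*pi/7)) + 1*(exp(-4*I*pi/7))*conj(exp(-6*I*pi/7)) + 1*(exp(-2*I*pi/7))*conj(exp(4*I*pi/7))]
      = (1/7)[(1) + (exp(6*I*pi/7)) + (exp(-2*I*pi/7)) + (exp(4*I*pi/7)) + (exp(-4*I*pi/7)) + (exp(2*I*pi/7)) + (exp(-6*I*pi/7))] = 0/7 = 0
  <chi_3*chi_5, chi_6> = (1/7)[1*(1)*conj(1) + 1*(exp(2*I*pi/7))*conj(exp(-2*I*pi/7)) + 1*(exp(4*I*pi/7))*conj(exp(-4*I*pi/7)) + 1*(exp(6*I*pi/7))*conj(exp(-6*I*pi/7)) + 1*(exp(-6*I*pi/7))*conj(exp(6*I*pi/7)) + 1*(exp(-4*I*pi/7))*conj(exp(4*I*pi/7)) + 1*(exp(-2*I*pi/7))*conj(exp(2*I*pi/7))]
      = (1/7)[(1) + (exp(4*I*pi/7)) + (exp(-6*I*pi/7)) + (exp(-2*I*pi/7)) + (exp(2*I*pi/7)) + (exp(6*I*pi/7)) + (exp(-4*I*pi/7))] = 0/7 = 0
(Exp terms are combined using exp(i*s)*conj(exp(i*t)) = exp(i*(s-t)), and sums of them are collapsed using the identity that for every m > 1 the m distinct m-th roots of unity sum to 0, e.g. 1 + exp(2*I*pi/3) + exp(-2*I*pi/3) = 0.)
Hence the multiplicities are chi_1: 1. Dimension check: dim(chi_3)*dim(chi_5) = 1*1 = 1 and sum (mult * dim) = 1*1 = 1.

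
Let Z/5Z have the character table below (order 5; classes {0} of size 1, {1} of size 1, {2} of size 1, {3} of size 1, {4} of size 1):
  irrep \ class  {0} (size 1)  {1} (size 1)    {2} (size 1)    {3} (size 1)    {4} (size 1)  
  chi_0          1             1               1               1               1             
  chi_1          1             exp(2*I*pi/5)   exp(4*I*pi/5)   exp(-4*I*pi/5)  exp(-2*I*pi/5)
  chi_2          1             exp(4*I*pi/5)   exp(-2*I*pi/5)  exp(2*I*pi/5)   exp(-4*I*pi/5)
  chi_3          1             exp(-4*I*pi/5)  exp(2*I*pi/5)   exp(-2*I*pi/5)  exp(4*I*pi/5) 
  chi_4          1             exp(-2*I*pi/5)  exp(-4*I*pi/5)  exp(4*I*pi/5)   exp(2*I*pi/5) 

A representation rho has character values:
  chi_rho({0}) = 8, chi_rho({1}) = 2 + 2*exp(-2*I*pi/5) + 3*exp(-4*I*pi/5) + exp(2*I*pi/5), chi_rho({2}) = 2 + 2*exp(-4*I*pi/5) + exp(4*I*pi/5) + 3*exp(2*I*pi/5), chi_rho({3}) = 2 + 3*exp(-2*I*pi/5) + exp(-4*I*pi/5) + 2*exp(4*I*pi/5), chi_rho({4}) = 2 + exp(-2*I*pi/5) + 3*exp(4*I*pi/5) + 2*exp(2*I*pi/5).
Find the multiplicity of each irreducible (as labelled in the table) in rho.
Multiplicities: chi_0: 2, chi_1: 1, chi_2: 0, chi_3: 3, chi_4: 2.

Reasoning: Use <chi_rho, chi> = (1/|G|) sum_C |C| * chi_rho(C) * conj(chi(C)) with |G| = 5 for each irreducible chi in the table:
  <chi_rho, chi_0> = (1/5)[1*(8)*conj(1) + 1*(2 + 2*exp(-2*I*pi/5) + 3*exp(-4*I*pi/5) + exp(2*I*pi/5))*conj(1) + 1*(2 + 2*exp(-4*I*pi/5) + exp(4*I*pi/5) + 3*exp(2*I*pi/5))*conj(1) + 1*(2 + 3*exp(-2*I*pi/5) + exp(-4*I*pi/5) + 2*exp(4*I*pi/5))*conj(1) + 1*(2 + exp(-2*I*pi/5) + 3*exp(4*I*pi/5) + 2*exp(2*I*pi/5))*conj(1)]
      = (1/5)[(8) + (2 + 2*exp(-2*I*pi/5) + 3*exp(-4*I*pi/5) + exp(2*I*pi/5)) + (2 + 2*exp(-4*I*pi/5) + exp(4*I*pi/5) + 3*exp(2*I*pi/5)) + (2 + 3*exp(-2*I*pi/5) + exp(-4*I*pi/5) + 2*exp(4*I*pi/5)) + (2 + exp(-2*I*pi/5) + 3*exp(4*I*pi/5) + 2*exp(2*I*pi/5))] = 10/5 = 2
  <chi_rho, chi_1> = (1/5)[1*(8)*conj(1) + 1*(2 + 2*exp(-2*I*pi/5) + 3*exp(-4*I*pi/5) + exp(2*I*pi/5))*conj(exp(2*I*pi/5)) + 1*(2 + 2*exp(-4*I*pi/5) + exp(4*I*pi/5) + 3*exp(2*I*pi/5))*conj(exp(4*I*pi/5)) + 1*(2 + 3*exp(-2*I*pi/5) + exp(-4*I*pi/5) + 2*exp(4*I*pi/5))*conj(exp(-4*I*pi/5)) + 1*(2 + exp(-2*I*pi/5) + 3*exp(4*I*pi/5) + 2*exp(2*I*pi/5))*conj(exp(-2*I*pi/5))]
      = (1/5)[(8) + (1 + 2*exp(-2*I*pi/5) + 2*exp(-4*I*pi/5) + 3*exp(4*I*pi/5)) + (1 + 3*exp(-2*I*pi/5) + 2*exp(-4*I*pi/5) + 2*exp(2*I*pi/5)) + (1 + 2*exp(-2*I*pi/5) + 2*exp(4*I*pi/5) + 3*exp(2*I*pi/5)) + (1 + 3*exp(-4*I*pi/5) + 2*exp(4*I*pi/5) + 2*exp(2*I*pi/5))] = 5/5 = 1
  <chi_rho, chi_2> = (1/5)[1*(8)*conj(1) + 1*(2 + 2*exp(-2*I*pi/5) + 3*exp(-4*I*pi/5) + exp(2*I*pi/5))*conj(exp(4*I*pi/5)) + 1*(2 + 2*exp(-4*I*pi/5) + exp(4*I*pi/5) + 3*exp(2*I*pi/5))*conj(exp(-2*I*pi/5)) + 1*(2 + 3*exp(-2*I*pi/5) + exp(-4*I*pi/5) + 2*exp(4*I*pi/5))*conj(exp(2*I*pi/5)) + 1*(2 + exp(-2*I*pi/5) + 3*exp(4*I*pi/5) + 2*exp(2*I*pi/5))*conj(exp(-4*I*pi/5))]
      = (1/5)[(8) + (2*exp(-4*I*pi/5) + exp(-2*I*pi/5) + 2*exp(4*I*pi/5) + 3*exp(2*I*pi/5)) + (2*exp(-2*I*pi/5) + exp(-4*I*pi/5) + 3*exp(4*I*pi/5) + 2*exp(2*I*pi/5)) + (2*exp(-2*I*pi/5) + 3*exp(-4*I*pi/5) + exp(4*I*pi/5) + 2*exp(2*I*pi/5)) + (3*exp(-2*I*pi/5) + 2*exp(-4*I*pi/5) + exp(2*I*pi/5) + 2*exp(4*I*pi/5))] = 0/5 = 0
  <chi_rho, chi_3> = (1/5)[1*(8)*conj(1) + 1*(2 + 2*exp(-2*I*pi/5) + 3*exp(-4*I*pi/5) + exp(2*I*pi/5))*conj(exp(-4*I*pi/5)) + 1*(2 + 2*exp(-4*I*pi/5) + exp(4*I*pi/5) + 3*exp(2*I*pi/5))*conj(exp(2*I*pi/5)) + 1*(2 + 3*exp(-2*I*pi/5) + exp(-4*I*pi/5) + 2*exp(4*I*pi/5))*conj(exp(-2*I*pi/5)) + 1*(2 + exp(-2*I*pi/5) + 3*exp(4*I*pi/5) + 2*exp(2*I*pi/5))*conj(exp(4*I*pi/5))]
      = (1/5)[(8) + (3 + exp(-4*I*pi/5) + 2*exp(4*I*pi/5) + 2*exp(2*I*pi/5)) + (3 + 2*exp(-2*I*pi/5) + exp(2*I*pi/5) + 2*exp(4*I*pi/5)) + (3 + 2*exp(-4*I*pi/5) + exp(-2*I*pi/5) + 2*exp(2*I*pi/5)) + (3 + 2*exp(-2*I*pi/5) + 2*exp(-4*I*pi/5) + exp(4*I*pi/5))] = 15/5 = 3
  <chi_rho, chi_4> = (1/5)[1*(8)*conj(1) + 1*(2 + 2*exp(-2*I*pi/5) + 3*exp(-4*I*pi/5) + exp(2*I*pi/5))*conj(exp(-2*I*pi/5)) + 1*(2 + 2*exp(-4*I*pi/5) + exp(4*I*pi/5) + 3*exp(2*I*pi/5))*conj(exp(-4*I*pi/5)) + 1*(2 + 3*exp(-2*I*pi/5) + exp(-4*I*pi/5) + 2*exp(4*I*pi/5))*conj(exp(4*I*pi/5)) + 1*(2 + exp(-2*I*pi/5) + 3*exp(4*I*pi/5) + 2*exp(2*I*pi/5))*conj(exp(2*I*pi/5))]
      = (1/5)[(8) + (2 + 3*exp(-2*I*pi/5) + exp(4*I*pi/5) + 2*exp(2*I*pi/5)) + (2 + 3*exp(-4*I*pi/5) + exp(-2*I*pi/5) + 2*exp(4*I*pi/5)) + (2 + 2*exp(-4*I*pi/5) + exp(2*I*pi/5) + 3*exp(4*I*pi/5)) + (2 + 2*exp(-2*I*pi/5) + exp(-4*I*pi/5) + 3*exp(2*I*pi/5))] = 10/5 = 2
(Exp terms are combined using exp(i*s)*conj(exp(i*t)) = exp(i*(s-t)), and sums of them are collapsed using the identity that for every m > 1 the m distinct m-th roots of unity sum to 0, e.g. 1 + exp(2*I*pi/3) + exp(-2*I*pi/3) = 0.)
Dimension check: dim(rho) = sum (mult * dim) = 2*1 + 1*1 + 0*1 + 3*1 + 2*1 = 8 = chi_rho(e) = 8.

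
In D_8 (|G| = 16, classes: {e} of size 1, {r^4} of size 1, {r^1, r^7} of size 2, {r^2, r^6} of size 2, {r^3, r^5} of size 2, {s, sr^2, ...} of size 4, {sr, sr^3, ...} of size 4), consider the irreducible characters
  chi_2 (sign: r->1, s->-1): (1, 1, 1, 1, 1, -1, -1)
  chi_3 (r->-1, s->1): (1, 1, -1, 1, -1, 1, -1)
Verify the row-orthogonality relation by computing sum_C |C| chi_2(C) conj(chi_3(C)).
Sum = 0; so <chi_2, chi_3> = 0 (distinct irreducibles are orthogonal).

Justification: Compute term by term over conjugacy classes (|C| * chi_2(C) * conj(chi_3(C))):
  1*(1)*conj(1) + 1*(1)*conj(1) + 2*(1)*conj(-1) + 2*(1)*conj(1) + 2*(1)*conj(-1) + 4*(-1)*conj(1) + 4*(-1)*conj(-1)
  = (1) + (1) + (-2) + (2) + (-2) + (-4) + (4)
  = 0.
Dividing by |G| = 16 gives 0/16 = 0, matching the row-orthogonality relation <chi_2, chi_3> = [chi_2 = chi_3].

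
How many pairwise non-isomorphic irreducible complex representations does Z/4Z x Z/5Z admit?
20

Why: The number of irreducible complex representations of a finite group equals its number of conjugacy classes. Z/4Z x Z/5Z is abelian of order 20, so every element is its own conjugacy class: 20 classes, so Z/4Z x Z/5Z (order 20) has exactly 20 irreducible complex representations.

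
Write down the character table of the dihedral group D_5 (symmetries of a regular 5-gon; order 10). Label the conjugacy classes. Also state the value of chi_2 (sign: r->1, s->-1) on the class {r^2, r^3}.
Conjugacy classes: {e} of size 1, {r^1, r^4} of size 2, {r^2, r^3} of size 2, {s, sr, ..., sr^4} of size 5.
Character table:
  irrep \ class              {e} (size 1)  {r^1, r^4} (size 2)  {r^2, r^3} (size 2)  {s, sr, ..., sr^4} (size 5)
  chi_1 (triv)               1             1                    1                    1                          
  chi_2 (sign: r->1, s->-1)  1             1                    1                    -1                         
  chi_3 (2d, j=1)            2             -1/2 + sqrt(5)/2     -sqrt(5)/2 - 1/2     0                          
  chi_4 (2d, j=2)            2             -sqrt(5)/2 - 1/2     -1/2 + sqrt(5)/2     0                          

Spot check: chi_2 (sign: r->1, s->-1) on {r^2, r^3} = 1.

Reasoning: D_5 has order 2*5 = 10 with 4 conjugacy classes, hence 4 irreducibles. Sum of squared dims 1 + 1 + 4 + 4 = 10 = |G|. Linear characters come from the abelianisation; the 2-dimensional irreps have character r^k -> 2*cos(2*pi*j*k/5), reflections -> 0.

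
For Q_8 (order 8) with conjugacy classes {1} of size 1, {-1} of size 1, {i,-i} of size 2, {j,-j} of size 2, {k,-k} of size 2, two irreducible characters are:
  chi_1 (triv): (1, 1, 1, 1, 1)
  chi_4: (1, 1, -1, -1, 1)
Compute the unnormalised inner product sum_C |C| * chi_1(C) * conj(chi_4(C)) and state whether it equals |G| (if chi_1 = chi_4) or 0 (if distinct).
Sum = 0; so <chi_1, chi_4> = 0 (distinct irreducibles are orthogonal).

Details: Compute term by term over conjugacy classes (|C| * chi_1(C) * conj(chi_4(C))):
  1*(1)*conj(1) + 1*(1)*conj(1) + 2*(1)*conj(-1) + 2*(1)*conj(-1) + 2*(1)*conj(1)
  = (1) + (1) + (-2) + (-2) + (2)
  = 0.
Dividing by |G| = 8 gives 0/8 = 0, matching the row-orthogonality relation <chi_1, chi_4> = [chi_1 = chi_4].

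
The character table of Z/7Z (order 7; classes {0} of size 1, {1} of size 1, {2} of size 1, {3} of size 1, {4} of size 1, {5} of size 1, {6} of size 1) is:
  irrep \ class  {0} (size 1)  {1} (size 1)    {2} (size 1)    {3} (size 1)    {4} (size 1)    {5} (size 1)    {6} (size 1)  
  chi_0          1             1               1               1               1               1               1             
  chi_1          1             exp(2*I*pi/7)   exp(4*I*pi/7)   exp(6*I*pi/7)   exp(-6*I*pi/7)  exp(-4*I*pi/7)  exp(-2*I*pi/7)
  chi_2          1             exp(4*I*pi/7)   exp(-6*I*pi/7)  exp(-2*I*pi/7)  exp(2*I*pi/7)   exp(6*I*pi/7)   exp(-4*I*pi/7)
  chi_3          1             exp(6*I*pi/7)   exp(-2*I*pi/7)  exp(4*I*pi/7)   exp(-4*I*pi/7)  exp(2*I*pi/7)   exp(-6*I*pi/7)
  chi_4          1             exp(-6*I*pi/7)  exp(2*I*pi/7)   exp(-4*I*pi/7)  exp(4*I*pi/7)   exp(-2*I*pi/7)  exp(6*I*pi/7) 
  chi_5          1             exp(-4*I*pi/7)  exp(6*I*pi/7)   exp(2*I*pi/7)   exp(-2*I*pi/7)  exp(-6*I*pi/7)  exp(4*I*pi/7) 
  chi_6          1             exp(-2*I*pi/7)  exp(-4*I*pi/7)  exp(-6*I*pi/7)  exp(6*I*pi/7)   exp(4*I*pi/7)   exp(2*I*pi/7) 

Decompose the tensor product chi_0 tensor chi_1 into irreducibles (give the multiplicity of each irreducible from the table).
chi_0 tensor chi_1 = chi_1 (all other irreducibles have multiplicity 0).

Justification: The character of a tensor product is the pointwise product (chi_0 * chi_1)(C) = chi_0(C) * chi_1(C):
  {0}: (1)*(1), {1}: (1)*(exp(2*I*pi/7)), {2}: (1)*(exp(4*I*pi/7)), {3}: (1)*(exp(6*I*pi/7)), {4}: (1)*(exp(-6*I*pi/7)), {5}: (1)*(exp(-4*I*pi/7)), {6}: (1)*(exp(-2*I*pi/7))
so (chi_0 * chi_1) takes values
  {0} -> 1, {1} -> exp(2*I*pi/7), {2} -> exp(4*I*pi/7), {3} -> exp(6*I*pi/7), {4} -> exp(-6*I*pi/7), {5} -> exp(-4*I*pi/7), {6} -> exp(-2*I*pi/7).
Now take the inner product of this character with each irreducible chi from the table, <chi_0*chi_1, chi> = (1/7) sum_C |C| (chi_0*chi_1)(C) conj(chi(C)):
  <chi_0*chi_1, chi_0> = (1/7)[1*(1)*conj(1) + 1*(exp(2*I*pi/7))*conj(1) + 1*(exp(4*I*pi/7))*conj(1) + 1*(exp(6*I*pi/7))*conj(1) + 1*(exp(-6*I*pi/7))*conj(1) + 1*(exp(-4*I*pi/7))*conj(1) + 1*(exp(-2*I*pi/7))*conj(1)]
      = (1/7)[(1) + (exp(2*I*pi/7)) + (exp(4*I*pi/7)) + (exp(6*I*pi/7)) + (exp(-6*I*pi/7)) + (exp(-4*I*pi/7)) + (exp(-2*I*pi/7))] = 0/7 = 0
  <chi_0*chi_1, chi_1> = (1/7)[1*(1)*conj(1) + 1*(exp(2*I*pi/7))*conj(exp(2*I*pi/7)) + 1*(exp(4*I*pi/7))*conj(exp(4*I*pi/7)) + 1*(exp(6*I*pi/7))*conj(exp(6*I*pi/7)) + 1*(exp(-6*I*pi/7))*conj(exp(-6*I*pi/7)) + 1*(exp(-4*I*pi/7))*conj(exp(-4*I*pi/7)) + 1*(exp(-2*I*pi/7))*conj(exp(-2*I*pi/7))]
      = (1/7)[(1) + (1) + (1) + (1) + (1) + (1) + (1)] = 7/7 = 1
  <chi_0*chi_1, chi_2> = (1/7)[1*(1)*conj(1) + 1*(exp(2*I*pi/7))*conj(exp(4*I*pi/7)) + 1*(exp(4*I*pi/7))*conj(exp(-6*I*pi/7)) + 1*(exp(6*I*pi/7))*conj(exp(-2*I*pi/7)) + 1*(exp(-6*I*pi/7))*conj(exp(2*I*pi/7)) + 1*(exp(-4*I*pi/7))*conj(exp(6*I*pi/7)) + 1*(exp(-2*I*pi/7))*conj(exp(-4*I*pi/7))]
      = (1/7)[(1) + (exp(-2*I*pi/7)) + (exp(-4*I*pi/7)) + (exp(-6*I*pi/7)) + (exp(6*I*pi/7)) + (exp(4*I*pi/7)) + (exp(2*I*pi/7))] = 0/7 = 0
  <chi_0*chi_1, chi_3> = (1/7)[1*(1)*conj(1) + 1*(exp(2*I*pi/7))*conj(exp(6*I*pi/7)) + 1*(exp(4*I*pi/7))*conj(exp(-2*I*pi/7)) + 1*(exp(6*I*pi/7))*conj(exp(4*I*pi/7)) + 1*(exp(-6*I*pi/7))*conj(exp(-4*I*pi/7)) + 1*(exp(-4*I*pi/7))*conj(exp(2*I*pi/7)) + 1*(exp(-2*I*pi/7))*conj(exp(-6*I*pi/7))]
      = (1/7)[(1) + (exp(-4*I*pi/7)) + (exp(6*I*pi/7)) + (exp(2*I*pi/7)) + (exp(-2*I*pi/7)) + (exp(-6*I*pi/7)) + (exp(4*I*pi/7))] = 0/7 = 0
  <chi_0*chi_1, chi_4> = (1/7)[1*(1)*conj(1) + 1*(exp(2*I*pi/7))*conj(exp(-6*I*pi/7)) + 1*(exp(4*I*pi/7))*conj(exp(2*I*pi/7)) + 1*(exp(6*I*pi/7))*conj(exp(-4*I*pi/7)) + 1*(exp(-6*I*pi/7))*conj(exp(4*I*pi/7)) + 1*(exp(-4*I*pi/7))*conj(exp(-2*I*pi/7)) + 1*(exp(-2*I*pi/7))*conj(exp(6*I*pi/7))]
      = (1/7)[(1) + (exp(-6*I*pi/7)) + (exp(2*I*pi/7)) + (exp(-4*I*pi/7)) + (exp(4*I*pi/7)) + (exp(-2*I*pi/7)) + (exp(6*I*pi/7))] = 0/7 = 0
  <chi_0*chi_1, chi_5> = (1/7)[1*(1)*conj(1) + 1*(exp(2*I*pi/7))*conj(exp(-4*I*pi/7)) + 1*(exp(4*I*pi/7))*conj(exp(6*I*pi/7)) + 1*(exp(6*I*pi/7))*conj(exp(2*I*pi/7)) + 1*(exp(-6*I*pi/7))*conj(exp(-2*I*pi/7)) + 1*(exp(-4*I*pi/7))*conj(exp(-6*I*pi/7)) + 1*(exp(-2*I*pi/7))*conj(exp(4*I*pi/7))]
      = (1/7)[(1) + (exp(6*I*pi/7)) + (exp(-2*I*pi/7)) + (exp(4*I*pi/7)) + (exp(-4*I*pi/7)) + (exp(2*I*pi/7)) + (exp(-6*I*pi/7))] = 0/7 = 0
  <chi_0*chi_1, chi_6> = (1/7)[1*(1)*conj(1) + 1*(exp(2*I*pi/7))*conj(exp(-2*I*pi/7)) + 1*(exp(4*I*pi/7))*conj(exp(-4*I*pi/7)) + 1*(exp(6*I*pi/7))*conj(exp(-6*I*pi/7)) + 1*(exp(-6*I*pi/7))*conj(exp(6*I*pi/7)) + 1*(exp(-4*I*pi/7))*conj(exp(4*I*pi/7)) + 1*(exp(-2*I*pi/7))*conj(exp(2*I*pi/7))]
      = (1/7)[(1) + (exp(4*I*pi/7)) + (exp(-6*I*pi/7)) + (exp(-2*I*pi/7)) + (exp(2*I*pi/7)) + (exp(6*I*pi/7)) + (exp(-4*I*pi/7))] = 0/7 = 0
(Exp terms are combined using exp(i*s)*conj(exp(i*t)) = exp(i*(s-t)), and sums of them are collapsed using the identity that for every m > 1 the m distinct m-th roots of unity sum to 0, e.g. 1 + exp(2*I*pi/3) + exp(-2*I*pi/3) = 0.)
Hence the multiplicities are chi_1: 1. Dimension check: dim(chi_0)*dim(chi_1) = 1*1 = 1 and sum (mult * dim) = 1*1 = 1.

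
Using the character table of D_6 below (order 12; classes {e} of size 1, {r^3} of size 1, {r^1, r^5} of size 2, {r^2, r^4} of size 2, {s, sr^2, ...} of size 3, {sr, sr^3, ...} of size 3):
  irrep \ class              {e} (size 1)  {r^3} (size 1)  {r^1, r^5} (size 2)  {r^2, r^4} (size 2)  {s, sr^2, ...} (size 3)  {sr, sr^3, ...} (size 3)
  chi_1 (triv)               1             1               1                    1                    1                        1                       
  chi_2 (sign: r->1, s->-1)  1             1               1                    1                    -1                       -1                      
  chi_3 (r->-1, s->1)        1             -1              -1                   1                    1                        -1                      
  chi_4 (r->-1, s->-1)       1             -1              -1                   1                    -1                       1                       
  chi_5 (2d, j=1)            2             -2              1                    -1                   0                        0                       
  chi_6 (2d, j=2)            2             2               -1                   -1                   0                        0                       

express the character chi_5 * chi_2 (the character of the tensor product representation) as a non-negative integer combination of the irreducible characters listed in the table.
chi_5 tensor chi_2 = chi_5 (all other irreducibles have multiplicity 0).

Why: The character of a tensor product is the pointwise product (chi_5 * chi_2)(C) = chi_5(C) * chi_2(C):
  {e}: (2)*(1), {r^3}: (-2)*(1), {r^1, r^5}: (1)*(1), {r^2, r^4}: (-1)*(1), {s, sr^2, ...}: (0)*(-1), {sr, sr^3, ...}: (0)*(-1)
so (chi_5 * chi_2) takes values
  {e} -> 2, {r^3} -> -2, {r^1, r^5} -> 1, {r^2, r^4} -> -1, {s, sr^2, ...} -> 0, {sr, sr^3, ...} -> 0.
Now take the inner product of this character with each irreducible chi from the table, <chi_5*chi_2, chi> = (1/12) sum_C |C| (chi_5*chi_2)(C) conj(chi(C)):
  <chi_5*chi_2, chi_1> = (1/12)[1*(2)*conj(1) + 1*(-2)*conj(1) + 2*(1)*conj(1) + 2*(-1)*conj(1) + 3*(0)*conj(1) + 3*(0)*conj(1)]
      = (1/12)[(2) + (-2) + (2) + (-2) + (0) + (0)] = 0/12 = 0
  <chi_5*chi_2, chi_2> = (1/12)[1*(2)*conj(1) + 1*(-2)*conj(1) + 2*(1)*conj(1) + 2*(-1)*conj(1) + 3*(0)*conj(-1) + 3*(0)*conj(-1)]
      = (1/12)[(2) + (-2) + (2) + (-2) + (0) + (0)] = 0/12 = 0
  <chi_5*chi_2, chi_3> = (1/12)[1*(2)*conj(1) + 1*(-2)*conj(-1) + 2*(1)*conj(-1) + 2*(-1)*conj(1) + 3*(0)*conj(1) + 3*(0)*conj(-1)]
      = (1/12)[(2) + (2) + (-2) + (-2) + (0) + (0)] = 0/12 = 0
  <chi_5*chi_2, chi_4> = (1/12)[1*(2)*conj(1) + 1*(-2)*conj(-1) + 2*(1)*conj(-1) + 2*(-1)*conj(1) + 3*(0)*conj(-1) + 3*(0)*conj(1)]
      = (1/12)[(2) + (2) + (-2) + (-2) + (0) + (0)] = 0/12 = 0
  <chi_5*chi_2, chi_5> = (1/12)[1*(2)*conj(2) + 1*(-2)*conj(-2) + 2*(1)*conj(1) + 2*(-1)*conj(-1) + 3*(0)*conj(0) + 3*(0)*conj(0)]
      = (1/12)[(4) + (4) + (2) + (2) + (0) + (0)] = 12/12 = 1
  <chi_5*chi_2, chi_6> = (1/12)[1*(2)*conj(2) + 1*(-2)*conj(2) + 2*(1)*conj(-1) + 2*(-1)*conj(-1) + 3*(0)*conj(0) + 3*(0)*conj(0)]
      = (1/12)[(4) + (-4) + (-2) + (2) + (0) + (0)] = 0/12 = 0
Hence the multiplicities are chi_5: 1. Dimension check: dim(chi_5)*dim(chi_2) = 2*1 = 2 and sum (mult * dim) = 1*2 = 2.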